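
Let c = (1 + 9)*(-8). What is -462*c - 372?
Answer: 36588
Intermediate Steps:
c = -80 (c = 10*(-8) = -80)
-462*c - 372 = -462*(-80) - 372 = 36960 - 372 = 36588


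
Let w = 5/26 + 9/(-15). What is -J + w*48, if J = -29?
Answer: 613/65 ≈ 9.4308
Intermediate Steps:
w = -53/130 (w = 5*(1/26) + 9*(-1/15) = 5/26 - ⅗ = -53/130 ≈ -0.40769)
-J + w*48 = -1*(-29) - 53/130*48 = 29 - 1272/65 = 613/65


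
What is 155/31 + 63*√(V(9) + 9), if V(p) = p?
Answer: 5 + 189*√2 ≈ 272.29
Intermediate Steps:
155/31 + 63*√(V(9) + 9) = 155/31 + 63*√(9 + 9) = 155*(1/31) + 63*√18 = 5 + 63*(3*√2) = 5 + 189*√2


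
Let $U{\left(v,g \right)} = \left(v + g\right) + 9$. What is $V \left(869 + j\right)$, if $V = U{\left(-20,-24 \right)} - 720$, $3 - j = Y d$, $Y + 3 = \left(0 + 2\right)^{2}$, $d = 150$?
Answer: $-545110$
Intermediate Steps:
$Y = 1$ ($Y = -3 + \left(0 + 2\right)^{2} = -3 + 2^{2} = -3 + 4 = 1$)
$U{\left(v,g \right)} = 9 + g + v$ ($U{\left(v,g \right)} = \left(g + v\right) + 9 = 9 + g + v$)
$j = -147$ ($j = 3 - 1 \cdot 150 = 3 - 150 = -147$)
$V = -755$ ($V = \left(9 - 24 - 20\right) - 720 = -35 - 720 = -755$)
$V \left(869 + j\right) = - 755 \left(869 - 147\right) = \left(-755\right) 722 = -545110$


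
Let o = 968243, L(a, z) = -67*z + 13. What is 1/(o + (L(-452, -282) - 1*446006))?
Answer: 1/541144 ≈ 1.8479e-6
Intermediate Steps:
L(a, z) = 13 - 67*z
1/(o + (L(-452, -282) - 1*446006)) = 1/(968243 + ((13 - 67*(-282)) - 1*446006)) = 1/(968243 + ((13 + 18894) - 446006)) = 1/(968243 + (18907 - 446006)) = 1/(968243 - 427099) = 1/541144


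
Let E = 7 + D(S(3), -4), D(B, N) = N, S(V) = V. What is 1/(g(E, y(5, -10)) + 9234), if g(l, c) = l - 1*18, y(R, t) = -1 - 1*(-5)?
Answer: 1/9219 ≈ 0.00010847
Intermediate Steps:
y(R, t) = 4 (y(R, t) = -1 + 5 = 4)
E = 3 (E = 7 - 4 = 3)
g(l, c) = -18 + l (g(l, c) = l - 18 = -18 + l)
1/(g(E, y(5, -10)) + 9234) = 1/((-18 + 3) + 9234) = 1/(-15 + 9234) = 1/9219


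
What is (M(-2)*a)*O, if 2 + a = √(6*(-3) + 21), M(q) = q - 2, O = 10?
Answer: 80 - 40*√3 ≈ 10.718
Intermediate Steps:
M(q) = -2 + q
a = -2 + √3 (a = -2 + √(6*(-3) + 21) = -2 + √(-18 + 21) = -2 + √3 ≈ -0.26795)
(M(-2)*a)*O = ((-2 - 2)*(-2 + √3))*10 = -4*(-2 + √3)*10 = (8 - 4*√3)*10 = 80 - 40*√3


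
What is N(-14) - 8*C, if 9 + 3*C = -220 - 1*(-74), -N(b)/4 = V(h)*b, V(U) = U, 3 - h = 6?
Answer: 736/3 ≈ 245.33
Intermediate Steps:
h = -3 (h = 3 - 1*6 = 3 - 6 = -3)
N(b) = 12*b (N(b) = -(-12)*b = 12*b)
C = -155/3 (C = -3 + (-220 - 1*(-74))/3 = -3 + (-220 + 74)/3 = -3 + (1/3)*(-146) = -3 - 146/3 = -155/3 ≈ -51.667)
N(-14) - 8*C = 12*(-14) - 8*(-155/3) = -168 + 1240/3 = 736/3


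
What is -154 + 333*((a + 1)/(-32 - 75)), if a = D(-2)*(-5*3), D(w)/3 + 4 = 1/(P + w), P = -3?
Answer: -79748/107 ≈ -745.31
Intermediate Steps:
D(w) = -12 + 3/(-3 + w)
a = 189 (a = (3*(13 - 4*(-2))/(-3 - 2))*(-5*3) = (3*(13 + 8)/(-5))*(-15) = (3*(-⅕)*21)*(-15) = -63/5*(-15) = 189)
-154 + 333*((a + 1)/(-32 - 75)) = -154 + 333*((189 + 1)/(-32 - 75)) = -154 + 333*(190/(-107)) = -154 + 333*(190*(-1/107)) = -154 + 333*(-190/107) = -154 - 63270/107 = -79748/107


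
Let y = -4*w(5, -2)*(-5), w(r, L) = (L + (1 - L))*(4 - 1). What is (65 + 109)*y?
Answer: 10440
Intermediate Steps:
w(r, L) = 3 (w(r, L) = 1*3 = 3)
y = 60 (y = -4*3*(-5) = -12*(-5) = 60)
(65 + 109)*y = (65 + 109)*60 = 174*60 = 10440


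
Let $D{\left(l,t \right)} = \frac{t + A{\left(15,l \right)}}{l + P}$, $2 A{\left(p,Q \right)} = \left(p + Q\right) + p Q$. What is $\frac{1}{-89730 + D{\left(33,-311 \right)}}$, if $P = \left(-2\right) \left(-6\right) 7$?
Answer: $- \frac{234}{20996899} \approx -1.1144 \cdot 10^{-5}$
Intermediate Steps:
$P = 84$ ($P = 12 \cdot 7 = 84$)
$A{\left(p,Q \right)} = \frac{Q}{2} + \frac{p}{2} + \frac{Q p}{2}$ ($A{\left(p,Q \right)} = \frac{\left(p + Q\right) + p Q}{2} = \frac{\left(Q + p\right) + Q p}{2} = \frac{Q + p + Q p}{2} = \frac{Q}{2} + \frac{p}{2} + \frac{Q p}{2}$)
$D{\left(l,t \right)} = \frac{\frac{15}{2} + t + 8 l}{84 + l}$ ($D{\left(l,t \right)} = \frac{t + \left(\frac{l}{2} + \frac{1}{2} \cdot 15 + \frac{1}{2} l 15\right)}{l + 84} = \frac{t + \left(\frac{l}{2} + \frac{15}{2} + \frac{15 l}{2}\right)}{84 + l} = \frac{t + \left(\frac{15}{2} + 8 l\right)}{84 + l} = \frac{\frac{15}{2} + t + 8 l}{84 + l}$)
$\frac{1}{-89730 + D{\left(33,-311 \right)}} = \frac{1}{-89730 + \frac{\frac{15}{2} - 311 + 8 \cdot 33}{84 + 33}} = \frac{1}{-89730 + \frac{\frac{15}{2} - 311 + 264}{117}} = \frac{1}{-89730 + \frac{1}{117} \left(- \frac{79}{2}\right)} = \frac{1}{-89730 - \frac{79}{234}} = \frac{1}{- \frac{20996899}{234}} = - \frac{234}{20996899}$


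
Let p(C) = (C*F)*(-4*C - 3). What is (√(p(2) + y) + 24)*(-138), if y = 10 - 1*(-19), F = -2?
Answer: -3312 - 138*√73 ≈ -4491.1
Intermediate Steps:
y = 29 (y = 10 + 19 = 29)
p(C) = -2*C*(-3 - 4*C) (p(C) = (C*(-2))*(-4*C - 3) = (-2*C)*(-3 - 4*C) = -2*C*(-3 - 4*C))
(√(p(2) + y) + 24)*(-138) = (√(2*2*(3 + 4*2) + 29) + 24)*(-138) = (√(2*2*(3 + 8) + 29) + 24)*(-138) = (√(2*2*11 + 29) + 24)*(-138) = (√(44 + 29) + 24)*(-138) = (√73 + 24)*(-138) = (24 + √73)*(-138) = -3312 - 138*√73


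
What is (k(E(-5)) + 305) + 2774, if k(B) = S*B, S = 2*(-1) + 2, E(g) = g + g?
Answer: 3079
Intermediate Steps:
E(g) = 2*g
S = 0 (S = -2 + 2 = 0)
k(B) = 0 (k(B) = 0*B = 0)
(k(E(-5)) + 305) + 2774 = (0 + 305) + 2774 = 305 + 2774 = 3079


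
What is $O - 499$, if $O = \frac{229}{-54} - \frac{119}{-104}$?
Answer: $- \frac{1409887}{2808} \approx -502.1$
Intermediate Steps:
$O = - \frac{8695}{2808}$ ($O = 229 \left(- \frac{1}{54}\right) - - \frac{119}{104} = - \frac{229}{54} + \frac{119}{104} = - \frac{8695}{2808} \approx -3.0965$)
$O - 499 = - \frac{8695}{2808} - 499 = - \frac{1409887}{2808}$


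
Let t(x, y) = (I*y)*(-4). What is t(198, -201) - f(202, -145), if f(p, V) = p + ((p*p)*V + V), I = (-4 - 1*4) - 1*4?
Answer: 5906875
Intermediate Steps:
I = -12 (I = (-4 - 4) - 4 = -8 - 4 = -12)
t(x, y) = 48*y (t(x, y) = -12*y*(-4) = 48*y)
f(p, V) = V + p + V*p² (f(p, V) = p + (p²*V + V) = p + (V*p² + V) = p + (V + V*p²) = V + p + V*p²)
t(198, -201) - f(202, -145) = 48*(-201) - (-145 + 202 - 145*202²) = -9648 - (-145 + 202 - 145*40804) = -9648 - (-145 + 202 - 5916580) = -9648 - 1*(-5916523) = -9648 + 5916523 = 5906875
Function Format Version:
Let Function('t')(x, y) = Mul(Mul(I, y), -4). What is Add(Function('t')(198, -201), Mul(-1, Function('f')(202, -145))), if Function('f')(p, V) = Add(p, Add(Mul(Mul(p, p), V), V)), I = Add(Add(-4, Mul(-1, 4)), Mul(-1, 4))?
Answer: 5906875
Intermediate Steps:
I = -12 (I = Add(Add(-4, -4), -4) = Add(-8, -4) = -12)
Function('t')(x, y) = Mul(48, y) (Function('t')(x, y) = Mul(Mul(-12, y), -4) = Mul(48, y))
Function('f')(p, V) = Add(V, p, Mul(V, Pow(p, 2))) (Function('f')(p, V) = Add(p, Add(Mul(Pow(p, 2), V), V)) = Add(p, Add(Mul(V, Pow(p, 2)), V)) = Add(p, Add(V, Mul(V, Pow(p, 2)))) = Add(V, p, Mul(V, Pow(p, 2))))
Add(Function('t')(198, -201), Mul(-1, Function('f')(202, -145))) = Add(Mul(48, -201), Mul(-1, Add(-145, 202, Mul(-145, Pow(202, 2))))) = Add(-9648, Mul(-1, Add(-145, 202, Mul(-145, 40804)))) = Add(-9648, Mul(-1, Add(-145, 202, -5916580))) = Add(-9648, Mul(-1, -5916523)) = Add(-9648, 5916523) = 5906875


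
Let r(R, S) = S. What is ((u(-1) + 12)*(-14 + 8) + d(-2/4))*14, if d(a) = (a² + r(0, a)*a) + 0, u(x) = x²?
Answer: -1085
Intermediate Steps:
d(a) = 2*a² (d(a) = (a² + a*a) + 0 = (a² + a²) + 0 = 2*a² + 0 = 2*a²)
((u(-1) + 12)*(-14 + 8) + d(-2/4))*14 = (((-1)² + 12)*(-14 + 8) + 2*(-2/4)²)*14 = ((1 + 12)*(-6) + 2*(-2*¼)²)*14 = (13*(-6) + 2*(-½)²)*14 = (-78 + 2*(¼))*14 = (-78 + ½)*14 = -155/2*14 = -1085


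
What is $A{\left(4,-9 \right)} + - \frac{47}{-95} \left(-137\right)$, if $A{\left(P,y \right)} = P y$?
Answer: $- \frac{9859}{95} \approx -103.78$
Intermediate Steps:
$A{\left(4,-9 \right)} + - \frac{47}{-95} \left(-137\right) = 4 \left(-9\right) + - \frac{47}{-95} \left(-137\right) = -36 + \left(-47\right) \left(- \frac{1}{95}\right) \left(-137\right) = -36 + \frac{47}{95} \left(-137\right) = -36 - \frac{6439}{95} = - \frac{9859}{95}$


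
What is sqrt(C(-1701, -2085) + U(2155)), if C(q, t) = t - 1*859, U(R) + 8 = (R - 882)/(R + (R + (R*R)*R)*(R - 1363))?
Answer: I*sqrt(185460126033012726830742002405)/7926237817915 ≈ 54.332*I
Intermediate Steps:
U(R) = -8 + (-882 + R)/(R + (-1363 + R)*(R + R**3)) (U(R) = -8 + (R - 882)/(R + (R + (R*R)*R)*(R - 1363)) = -8 + (-882 + R)/(R + (R + R**2*R)*(-1363 + R)) = -8 + (-882 + R)/(R + (R + R**3)*(-1363 + R)) = -8 + (-882 + R)/(R + (-1363 + R)*(R + R**3)))
C(q, t) = -859 + t (C(q, t) = t - 859 = -859 + t)
sqrt(C(-1701, -2085) + U(2155)) = sqrt((-859 - 2085) + (-882 - 8*2155**2 - 8*2155**4 + 10897*2155 + 10904*2155**3)/(2155*(-1362 + 2155 + 2155**3 - 1363*2155**2))) = sqrt(-2944 + (-882 - 8*4644025 - 8*21566968200625 + 23483035 + 10904*10007873875)/(2155*(-1362 + 2155 + 10007873875 - 1363*4644025))) = sqrt(-2944 + (-882 - 37152200 - 172535745605000 + 23483035 + 109125856733000)/(2155*(-1362 + 2155 + 10007873875 - 6329806075))) = sqrt(-2944 + (1/2155)*(-63409902542047)/3678068593) = sqrt(-2944 + (1/2155)*(1/3678068593)*(-63409902542047)) = sqrt(-2944 - 63409902542047/7926237817915) = sqrt(-23398254038483807/7926237817915) = I*sqrt(185460126033012726830742002405)/7926237817915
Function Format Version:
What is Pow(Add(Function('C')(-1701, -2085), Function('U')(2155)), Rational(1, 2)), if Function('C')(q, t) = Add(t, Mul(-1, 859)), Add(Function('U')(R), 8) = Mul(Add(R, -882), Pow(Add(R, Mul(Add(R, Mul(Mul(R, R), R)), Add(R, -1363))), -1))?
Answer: Mul(Rational(1, 7926237817915), I, Pow(185460126033012726830742002405, Rational(1, 2))) ≈ Mul(54.332, I)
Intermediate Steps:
Function('U')(R) = Add(-8, Mul(Pow(Add(R, Mul(Add(-1363, R), Add(R, Pow(R, 3)))), -1), Add(-882, R))) (Function('U')(R) = Add(-8, Mul(Add(R, -882), Pow(Add(R, Mul(Add(R, Mul(Mul(R, R), R)), Add(R, -1363))), -1))) = Add(-8, Mul(Add(-882, R), Pow(Add(R, Mul(Add(R, Mul(Pow(R, 2), R)), Add(-1363, R))), -1))) = Add(-8, Mul(Add(-882, R), Pow(Add(R, Mul(Add(R, Pow(R, 3)), Add(-1363, R))), -1))) = Add(-8, Mul(Add(-882, R), Pow(Add(R, Mul(Add(-1363, R), Add(R, Pow(R, 3)))), -1))) = Add(-8, Mul(Pow(Add(R, Mul(Add(-1363, R), Add(R, Pow(R, 3)))), -1), Add(-882, R))))
Function('C')(q, t) = Add(-859, t) (Function('C')(q, t) = Add(t, -859) = Add(-859, t))
Pow(Add(Function('C')(-1701, -2085), Function('U')(2155)), Rational(1, 2)) = Pow(Add(Add(-859, -2085), Mul(Pow(2155, -1), Pow(Add(-1362, 2155, Pow(2155, 3), Mul(-1363, Pow(2155, 2))), -1), Add(-882, Mul(-8, Pow(2155, 2)), Mul(-8, Pow(2155, 4)), Mul(10897, 2155), Mul(10904, Pow(2155, 3))))), Rational(1, 2)) = Pow(Add(-2944, Mul(Rational(1, 2155), Pow(Add(-1362, 2155, 10007873875, Mul(-1363, 4644025)), -1), Add(-882, Mul(-8, 4644025), Mul(-8, 21566968200625), 23483035, Mul(10904, 10007873875)))), Rational(1, 2)) = Pow(Add(-2944, Mul(Rational(1, 2155), Pow(Add(-1362, 2155, 10007873875, -6329806075), -1), Add(-882, -37152200, -172535745605000, 23483035, 109125856733000))), Rational(1, 2)) = Pow(Add(-2944, Mul(Rational(1, 2155), Pow(3678068593, -1), -63409902542047)), Rational(1, 2)) = Pow(Add(-2944, Mul(Rational(1, 2155), Rational(1, 3678068593), -63409902542047)), Rational(1, 2)) = Pow(Add(-2944, Rational(-63409902542047, 7926237817915)), Rational(1, 2)) = Pow(Rational(-23398254038483807, 7926237817915), Rational(1, 2)) = Mul(Rational(1, 7926237817915), I, Pow(185460126033012726830742002405, Rational(1, 2)))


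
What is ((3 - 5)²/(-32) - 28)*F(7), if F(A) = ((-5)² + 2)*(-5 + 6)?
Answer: -6075/8 ≈ -759.38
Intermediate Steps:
F(A) = 27 (F(A) = (25 + 2)*1 = 27*1 = 27)
((3 - 5)²/(-32) - 28)*F(7) = ((3 - 5)²/(-32) - 28)*27 = ((-2)²*(-1/32) - 28)*27 = (4*(-1/32) - 28)*27 = (-⅛ - 28)*27 = -225/8*27 = -6075/8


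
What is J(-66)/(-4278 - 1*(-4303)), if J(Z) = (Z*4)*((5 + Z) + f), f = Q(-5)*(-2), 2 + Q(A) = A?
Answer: 12408/25 ≈ 496.32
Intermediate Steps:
Q(A) = -2 + A
f = 14 (f = (-2 - 5)*(-2) = -7*(-2) = 14)
J(Z) = 4*Z*(19 + Z) (J(Z) = (Z*4)*((5 + Z) + 14) = (4*Z)*(19 + Z) = 4*Z*(19 + Z))
J(-66)/(-4278 - 1*(-4303)) = (4*(-66)*(19 - 66))/(-4278 - 1*(-4303)) = (4*(-66)*(-47))/(-4278 + 4303) = 12408/25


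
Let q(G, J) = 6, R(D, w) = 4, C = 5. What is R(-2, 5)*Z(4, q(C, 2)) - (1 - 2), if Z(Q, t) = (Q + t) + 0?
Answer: 41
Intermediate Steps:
Z(Q, t) = Q + t
R(-2, 5)*Z(4, q(C, 2)) - (1 - 2) = 4*(4 + 6) - (1 - 2) = 4*10 - 1*(-1) = 40 + 1 = 41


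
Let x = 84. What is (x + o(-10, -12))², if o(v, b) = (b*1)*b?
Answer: 51984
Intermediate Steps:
o(v, b) = b² (o(v, b) = b*b = b²)
(x + o(-10, -12))² = (84 + (-12)²)² = (84 + 144)² = 228² = 51984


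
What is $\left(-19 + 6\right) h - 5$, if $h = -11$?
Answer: $138$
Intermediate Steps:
$\left(-19 + 6\right) h - 5 = \left(-19 + 6\right) \left(-11\right) - 5 = \left(-13\right) \left(-11\right) - 5 = 143 - 5 = 138$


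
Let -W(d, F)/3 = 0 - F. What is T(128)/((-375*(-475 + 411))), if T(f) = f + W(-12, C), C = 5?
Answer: 143/24000 ≈ 0.0059583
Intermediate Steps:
W(d, F) = 3*F (W(d, F) = -3*(0 - F) = -(-3)*F = 3*F)
T(f) = 15 + f (T(f) = f + 3*5 = f + 15 = 15 + f)
T(128)/((-375*(-475 + 411))) = (15 + 128)/((-375*(-475 + 411))) = 143/((-375*(-64))) = 143/24000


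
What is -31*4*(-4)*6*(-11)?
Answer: -32736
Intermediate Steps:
-31*4*(-4)*6*(-11) = -(-496)*6*(-11) = -31*(-96)*(-11) = 2976*(-11) = -32736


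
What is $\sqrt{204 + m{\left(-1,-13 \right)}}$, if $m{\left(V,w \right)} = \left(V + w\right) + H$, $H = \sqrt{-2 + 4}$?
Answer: $\sqrt{190 + \sqrt{2}} \approx 13.835$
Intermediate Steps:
$H = \sqrt{2} \approx 1.4142$
$m{\left(V,w \right)} = V + w + \sqrt{2}$ ($m{\left(V,w \right)} = \left(V + w\right) + \sqrt{2} = V + w + \sqrt{2}$)
$\sqrt{204 + m{\left(-1,-13 \right)}} = \sqrt{204 - \left(14 - \sqrt{2}\right)} = \sqrt{190 + \sqrt{2}}$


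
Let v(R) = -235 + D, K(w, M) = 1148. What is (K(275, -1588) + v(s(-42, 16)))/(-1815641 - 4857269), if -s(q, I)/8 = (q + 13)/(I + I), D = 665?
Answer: -789/3336455 ≈ -0.00023648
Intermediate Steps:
s(q, I) = -4*(13 + q)/I (s(q, I) = -8*(q + 13)/(I + I) = -8*(13 + q)/(2*I) = -8*(13 + q)*1/(2*I) = -4*(13 + q)/I)
v(R) = 430 (v(R) = -235 + 665 = 430)
(K(275, -1588) + v(s(-42, 16)))/(-1815641 - 4857269) = (1148 + 430)/(-1815641 - 4857269) = 1578/(-6672910) = 1578*(-1/6672910) = -789/3336455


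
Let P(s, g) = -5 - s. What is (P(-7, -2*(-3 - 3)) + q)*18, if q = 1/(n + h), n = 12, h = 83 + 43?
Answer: 831/23 ≈ 36.130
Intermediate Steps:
h = 126
q = 1/138 (q = 1/(12 + 126) = 1/138 ≈ 0.0072464)
(P(-7, -2*(-3 - 3)) + q)*18 = ((-5 - 1*(-7)) + 1/138)*18 = ((-5 + 7) + 1/138)*18 = (2 + 1/138)*18 = (277/138)*18 = 831/23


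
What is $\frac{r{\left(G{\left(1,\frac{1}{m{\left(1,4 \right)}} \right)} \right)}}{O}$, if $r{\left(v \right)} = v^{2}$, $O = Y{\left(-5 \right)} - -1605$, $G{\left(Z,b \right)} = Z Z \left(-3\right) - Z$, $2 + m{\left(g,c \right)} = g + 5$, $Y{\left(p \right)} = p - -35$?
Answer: $\frac{16}{1635} \approx 0.0097859$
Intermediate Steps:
$Y{\left(p \right)} = 35 + p$ ($Y{\left(p \right)} = p + 35 = 35 + p$)
$m{\left(g,c \right)} = 3 + g$ ($m{\left(g,c \right)} = -2 + \left(g + 5\right) = -2 + \left(5 + g\right) = 3 + g$)
$G{\left(Z,b \right)} = - Z - 3 Z^{2}$ ($G{\left(Z,b \right)} = Z^{2} \left(-3\right) - Z = - 3 Z^{2} - Z = - Z - 3 Z^{2}$)
$O = 1635$ ($O = \left(35 - 5\right) - -1605 = 30 + 1605 = 1635$)
$\frac{r{\left(G{\left(1,\frac{1}{m{\left(1,4 \right)}} \right)} \right)}}{O} = \frac{\left(\left(-1\right) 1 \left(1 + 3 \cdot 1\right)\right)^{2}}{1635} = \left(\left(-1\right) 1 \left(1 + 3\right)\right)^{2} \cdot \frac{1}{1635} = \left(\left(-1\right) 1 \cdot 4\right)^{2} \cdot \frac{1}{1635} = \left(-4\right)^{2} \cdot \frac{1}{1635} = 16 \cdot \frac{1}{1635} = \frac{16}{1635}$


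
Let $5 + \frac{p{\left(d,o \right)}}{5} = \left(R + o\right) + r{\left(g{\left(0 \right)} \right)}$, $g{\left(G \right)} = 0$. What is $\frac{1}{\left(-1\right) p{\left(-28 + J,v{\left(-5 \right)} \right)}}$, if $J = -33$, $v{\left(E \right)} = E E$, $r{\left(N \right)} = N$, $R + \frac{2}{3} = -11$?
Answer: $- \frac{3}{125} \approx -0.024$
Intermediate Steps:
$R = - \frac{35}{3}$ ($R = - \frac{2}{3} - 11 = - \frac{35}{3} \approx -11.667$)
$v{\left(E \right)} = E^{2}$
$p{\left(d,o \right)} = - \frac{250}{3} + 5 o$ ($p{\left(d,o \right)} = -25 + 5 \left(\left(- \frac{35}{3} + o\right) + 0\right) = -25 + 5 \left(- \frac{35}{3} + o\right) = -25 + \left(- \frac{175}{3} + 5 o\right) = - \frac{250}{3} + 5 o$)
$\frac{1}{\left(-1\right) p{\left(-28 + J,v{\left(-5 \right)} \right)}} = \frac{1}{\left(-1\right) \left(- \frac{250}{3} + 5 \left(-5\right)^{2}\right)} = \frac{1}{\left(-1\right) \left(- \frac{250}{3} + 5 \cdot 25\right)} = \frac{1}{\left(-1\right) \left(- \frac{250}{3} + 125\right)} = \frac{1}{\left(-1\right) \frac{125}{3}} = \frac{1}{- \frac{125}{3}} = - \frac{3}{125}$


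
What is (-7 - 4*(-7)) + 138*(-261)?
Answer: -35997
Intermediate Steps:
(-7 - 4*(-7)) + 138*(-261) = (-7 + 28) - 36018 = 21 - 36018 = -35997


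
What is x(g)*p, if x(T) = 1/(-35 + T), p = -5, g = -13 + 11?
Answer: 5/37 ≈ 0.13514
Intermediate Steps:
g = -2
x(g)*p = -5/(-35 - 2) = -5/(-37) = -1/37*(-5) = 5/37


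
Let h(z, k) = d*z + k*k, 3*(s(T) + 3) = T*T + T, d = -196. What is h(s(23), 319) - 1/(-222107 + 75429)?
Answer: 9722551231/146678 ≈ 66285.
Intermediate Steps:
s(T) = -3 + T/3 + T²/3 (s(T) = -3 + (T*T + T)/3 = -3 + (T² + T)/3 = -3 + (T + T²)/3 = -3 + (T/3 + T²/3) = -3 + T/3 + T²/3)
h(z, k) = k² - 196*z (h(z, k) = -196*z + k*k = -196*z + k² = k² - 196*z)
h(s(23), 319) - 1/(-222107 + 75429) = (319² - 196*(-3 + (⅓)*23 + (⅓)*23²)) - 1/(-222107 + 75429) = (101761 - 196*(-3 + 23/3 + (⅓)*529)) - 1/(-146678) = (101761 - 196*(-3 + 23/3 + 529/3)) - 1*(-1/146678) = (101761 - 196*181) + 1/146678 = (101761 - 35476) + 1/146678 = 66285 + 1/146678 = 9722551231/146678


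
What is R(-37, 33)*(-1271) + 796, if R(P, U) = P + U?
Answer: 5880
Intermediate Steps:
R(-37, 33)*(-1271) + 796 = (-37 + 33)*(-1271) + 796 = -4*(-1271) + 796 = 5084 + 796 = 5880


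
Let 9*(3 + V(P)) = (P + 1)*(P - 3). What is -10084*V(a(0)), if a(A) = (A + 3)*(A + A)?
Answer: 100840/3 ≈ 33613.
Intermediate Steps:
a(A) = 2*A*(3 + A) (a(A) = (3 + A)*(2*A) = 2*A*(3 + A))
V(P) = -3 + (1 + P)*(-3 + P)/9 (V(P) = -3 + ((P + 1)*(P - 3))/9 = -3 + ((1 + P)*(-3 + P))/9 = -3 + (1 + P)*(-3 + P)/9)
-10084*V(a(0)) = -10084*(-10/3 - 4*0*(3 + 0)/9 + (2*0*(3 + 0))²/9) = -10084*(-10/3 - 4*0*3/9 + (2*0*3)²/9) = -10084*(-10/3 - 2/9*0 + (⅑)*0²) = -10084*(-10/3 + 0 + (⅑)*0) = -10084*(-10/3 + 0 + 0) = -10084*(-10/3) = 100840/3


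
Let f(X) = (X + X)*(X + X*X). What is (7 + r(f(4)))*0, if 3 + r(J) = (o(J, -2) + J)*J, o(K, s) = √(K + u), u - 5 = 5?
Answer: 0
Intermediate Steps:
u = 10 (u = 5 + 5 = 10)
o(K, s) = √(10 + K) (o(K, s) = √(K + 10) = √(10 + K))
f(X) = 2*X*(X + X²) (f(X) = (2*X)*(X + X²) = 2*X*(X + X²))
r(J) = -3 + J*(J + √(10 + J)) (r(J) = -3 + (√(10 + J) + J)*J = -3 + (J + √(10 + J))*J = -3 + J*(J + √(10 + J)))
(7 + r(f(4)))*0 = (7 + (-3 + (2*4²*(1 + 4))² + (2*4²*(1 + 4))*√(10 + 2*4²*(1 + 4))))*0 = (7 + (-3 + (2*16*5)² + (2*16*5)*√(10 + 2*16*5)))*0 = (7 + (-3 + 160² + 160*√(10 + 160)))*0 = (7 + (-3 + 25600 + 160*√170))*0 = (7 + (25597 + 160*√170))*0 = (25604 + 160*√170)*0 = 0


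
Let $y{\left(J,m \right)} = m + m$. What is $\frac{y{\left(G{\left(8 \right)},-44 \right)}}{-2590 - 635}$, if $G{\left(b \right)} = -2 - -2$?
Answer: $\frac{88}{3225} \approx 0.027287$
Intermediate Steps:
$G{\left(b \right)} = 0$ ($G{\left(b \right)} = -2 + 2 = 0$)
$y{\left(J,m \right)} = 2 m$
$\frac{y{\left(G{\left(8 \right)},-44 \right)}}{-2590 - 635} = \frac{2 \left(-44\right)}{-2590 - 635} = - \frac{88}{-3225} = \left(-88\right) \left(- \frac{1}{3225}\right) = \frac{88}{3225}$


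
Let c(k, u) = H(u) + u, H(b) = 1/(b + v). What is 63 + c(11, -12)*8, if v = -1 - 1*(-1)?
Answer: -101/3 ≈ -33.667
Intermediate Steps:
v = 0 (v = -1 + 1 = 0)
H(b) = 1/b (H(b) = 1/(b + 0) = 1/b)
c(k, u) = u + 1/u (c(k, u) = 1/u + u = u + 1/u)
63 + c(11, -12)*8 = 63 + (-12 + 1/(-12))*8 = 63 + (-12 - 1/12)*8 = 63 - 145/12*8 = 63 - 290/3 = -101/3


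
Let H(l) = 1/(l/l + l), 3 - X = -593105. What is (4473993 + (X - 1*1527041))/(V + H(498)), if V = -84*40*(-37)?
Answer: 1766489940/62035681 ≈ 28.475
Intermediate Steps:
X = 593108 (X = 3 - 1*(-593105) = 3 + 593105 = 593108)
H(l) = 1/(1 + l)
V = 124320 (V = -3360*(-37) = 124320)
(4473993 + (X - 1*1527041))/(V + H(498)) = (4473993 + (593108 - 1*1527041))/(124320 + 1/(1 + 498)) = (4473993 + (593108 - 1527041))/(124320 + 1/499) = (4473993 - 933933)/(124320 + 1/499) = 3540060/(62035681/499) = 3540060*(499/62035681) = 1766489940/62035681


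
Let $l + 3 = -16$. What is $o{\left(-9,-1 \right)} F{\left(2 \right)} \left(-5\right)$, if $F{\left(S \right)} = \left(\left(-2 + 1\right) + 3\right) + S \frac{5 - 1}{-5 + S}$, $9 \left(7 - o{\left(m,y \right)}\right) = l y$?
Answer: $\frac{440}{27} \approx 16.296$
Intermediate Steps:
$l = -19$ ($l = -3 - 16 = -19$)
$o{\left(m,y \right)} = 7 + \frac{19 y}{9}$ ($o{\left(m,y \right)} = 7 - \frac{\left(-19\right) y}{9} = 7 + \frac{19 y}{9}$)
$F{\left(S \right)} = 2 + \frac{4 S}{-5 + S}$ ($F{\left(S \right)} = \left(-1 + 3\right) + S \frac{4}{-5 + S} = 2 + \frac{4 S}{-5 + S}$)
$o{\left(-9,-1 \right)} F{\left(2 \right)} \left(-5\right) = \left(7 + \frac{19}{9} \left(-1\right)\right) \frac{2 \left(-5 + 3 \cdot 2\right)}{-5 + 2} \left(-5\right) = \left(7 - \frac{19}{9}\right) \frac{2 \left(-5 + 6\right)}{-3} \left(-5\right) = \frac{44 \cdot 2 \left(- \frac{1}{3}\right) 1 \left(-5\right)}{9} = \frac{44 \left(\left(- \frac{2}{3}\right) \left(-5\right)\right)}{9} = \frac{44}{9} \cdot \frac{10}{3} = \frac{440}{27}$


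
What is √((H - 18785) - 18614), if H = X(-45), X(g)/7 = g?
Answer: I*√37714 ≈ 194.2*I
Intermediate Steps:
X(g) = 7*g
H = -315 (H = 7*(-45) = -315)
√((H - 18785) - 18614) = √((-315 - 18785) - 18614) = √(-19100 - 18614) = √(-37714) = I*√37714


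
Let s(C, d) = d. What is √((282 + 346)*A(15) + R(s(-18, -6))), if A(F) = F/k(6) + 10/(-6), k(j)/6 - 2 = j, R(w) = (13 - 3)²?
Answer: I*√27015/6 ≈ 27.394*I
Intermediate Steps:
R(w) = 100 (R(w) = 10² = 100)
k(j) = 12 + 6*j
A(F) = -5/3 + F/48 (A(F) = F/(12 + 6*6) + 10/(-6) = F/(12 + 36) + 10*(-⅙) = F/48 - 5/3 = -5/3 + F/48)
√((282 + 346)*A(15) + R(s(-18, -6))) = √((282 + 346)*(-5/3 + (1/48)*15) + 100) = √(628*(-5/3 + 5/16) + 100) = √(628*(-65/48) + 100) = √(-10205/12 + 100) = √(-9005/12) = I*√27015/6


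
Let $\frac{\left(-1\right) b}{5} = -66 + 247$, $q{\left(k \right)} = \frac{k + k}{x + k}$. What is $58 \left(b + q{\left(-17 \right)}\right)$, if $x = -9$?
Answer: $- \frac{681384}{13} \approx -52414.0$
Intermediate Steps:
$q{\left(k \right)} = \frac{2 k}{-9 + k}$ ($q{\left(k \right)} = \frac{k + k}{-9 + k} = \frac{2 k}{-9 + k}$)
$b = -905$ ($b = - 5 \left(-66 + 247\right) = \left(-5\right) 181 = -905$)
$58 \left(b + q{\left(-17 \right)}\right) = 58 \left(-905 + 2 \left(-17\right) \frac{1}{-9 - 17}\right) = 58 \left(-905 + 2 \left(-17\right) \frac{1}{-26}\right) = 58 \left(-905 + 2 \left(-17\right) \left(- \frac{1}{26}\right)\right) = 58 \left(-905 + \frac{17}{13}\right) = 58 \left(- \frac{11748}{13}\right) = - \frac{681384}{13}$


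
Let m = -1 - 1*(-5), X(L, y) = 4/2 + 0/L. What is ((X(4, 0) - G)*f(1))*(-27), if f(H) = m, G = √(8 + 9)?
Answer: -216 + 108*√17 ≈ 229.30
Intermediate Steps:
G = √17 ≈ 4.1231
X(L, y) = 2 (X(L, y) = 4*(½) + 0 = 2 + 0 = 2)
m = 4 (m = -1 + 5 = 4)
f(H) = 4
((X(4, 0) - G)*f(1))*(-27) = ((2 - √17)*4)*(-27) = (8 - 4*√17)*(-27) = -216 + 108*√17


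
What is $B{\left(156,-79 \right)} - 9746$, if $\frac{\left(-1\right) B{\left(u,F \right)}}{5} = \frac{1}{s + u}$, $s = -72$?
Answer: $- \frac{818669}{84} \approx -9746.1$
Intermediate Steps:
$B{\left(u,F \right)} = - \frac{5}{-72 + u}$
$B{\left(156,-79 \right)} - 9746 = - \frac{5}{-72 + 156} - 9746 = - \frac{5}{84} - 9746 = - \frac{818669}{84}$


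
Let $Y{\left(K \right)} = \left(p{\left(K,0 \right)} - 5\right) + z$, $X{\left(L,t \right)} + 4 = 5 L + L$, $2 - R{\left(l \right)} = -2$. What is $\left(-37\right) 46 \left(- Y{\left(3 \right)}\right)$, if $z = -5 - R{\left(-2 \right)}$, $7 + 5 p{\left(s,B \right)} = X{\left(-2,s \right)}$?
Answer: $- \frac{158286}{5} \approx -31657.0$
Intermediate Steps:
$R{\left(l \right)} = 4$ ($R{\left(l \right)} = 2 - -2 = 2 + 2 = 4$)
$X{\left(L,t \right)} = -4 + 6 L$ ($X{\left(L,t \right)} = -4 + \left(5 L + L\right) = -4 + 6 L$)
$p{\left(s,B \right)} = - \frac{23}{5}$ ($p{\left(s,B \right)} = - \frac{7}{5} + \frac{-4 + 6 \left(-2\right)}{5} = - \frac{7}{5} + \frac{-4 - 12}{5} = - \frac{7}{5} + \frac{1}{5} \left(-16\right) = - \frac{7}{5} - \frac{16}{5} = - \frac{23}{5}$)
$z = -9$ ($z = -5 - 4 = -9$)
$Y{\left(K \right)} = - \frac{93}{5}$ ($Y{\left(K \right)} = \left(- \frac{23}{5} - 5\right) - 9 = - \frac{48}{5} - 9 = - \frac{93}{5}$)
$\left(-37\right) 46 \left(- Y{\left(3 \right)}\right) = \left(-37\right) 46 \left(\left(-1\right) \left(- \frac{93}{5}\right)\right) = \left(-1702\right) \frac{93}{5} = - \frac{158286}{5}$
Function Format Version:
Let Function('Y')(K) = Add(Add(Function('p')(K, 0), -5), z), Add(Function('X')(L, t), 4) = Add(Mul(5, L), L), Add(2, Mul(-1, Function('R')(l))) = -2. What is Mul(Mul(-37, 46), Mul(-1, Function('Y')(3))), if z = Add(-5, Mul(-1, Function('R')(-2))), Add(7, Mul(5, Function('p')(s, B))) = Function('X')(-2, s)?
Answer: Rational(-158286, 5) ≈ -31657.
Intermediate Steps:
Function('R')(l) = 4 (Function('R')(l) = Add(2, Mul(-1, -2)) = Add(2, 2) = 4)
Function('X')(L, t) = Add(-4, Mul(6, L)) (Function('X')(L, t) = Add(-4, Add(Mul(5, L), L)) = Add(-4, Mul(6, L)))
Function('p')(s, B) = Rational(-23, 5) (Function('p')(s, B) = Add(Rational(-7, 5), Mul(Rational(1, 5), Add(-4, Mul(6, -2)))) = Add(Rational(-7, 5), Mul(Rational(1, 5), Add(-4, -12))) = Add(Rational(-7, 5), Mul(Rational(1, 5), -16)) = Add(Rational(-7, 5), Rational(-16, 5)) = Rational(-23, 5))
z = -9 (z = Add(-5, Mul(-1, 4)) = Add(-5, -4) = -9)
Function('Y')(K) = Rational(-93, 5) (Function('Y')(K) = Add(Add(Rational(-23, 5), -5), -9) = Add(Rational(-48, 5), -9) = Rational(-93, 5))
Mul(Mul(-37, 46), Mul(-1, Function('Y')(3))) = Mul(Mul(-37, 46), Mul(-1, Rational(-93, 5))) = Mul(-1702, Rational(93, 5)) = Rational(-158286, 5)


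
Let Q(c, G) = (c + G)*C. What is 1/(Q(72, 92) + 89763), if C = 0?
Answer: 1/89763 ≈ 1.1140e-5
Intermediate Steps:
Q(c, G) = 0 (Q(c, G) = (c + G)*0 = (G + c)*0 = 0)
1/(Q(72, 92) + 89763) = 1/(0 + 89763) = 1/89763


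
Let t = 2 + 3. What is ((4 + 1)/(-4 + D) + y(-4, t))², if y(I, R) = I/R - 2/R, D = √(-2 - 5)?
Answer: 7*(84*√7 + 307*I)/(25*(8*√7 + 9*I)) ≈ 3.9523 + 2.3807*I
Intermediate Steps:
D = I*√7 (D = √(-7) = I*√7 ≈ 2.6458*I)
t = 5
y(I, R) = -2/R + I/R
((4 + 1)/(-4 + D) + y(-4, t))² = ((4 + 1)/(-4 + I*√7) + (-2 - 4)/5)² = (5/(-4 + I*√7) + (⅕)*(-6))² = (5/(-4 + I*√7) - 6/5)² = (-6/5 + 5/(-4 + I*√7))²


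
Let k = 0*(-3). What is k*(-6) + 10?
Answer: 10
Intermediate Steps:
k = 0
k*(-6) + 10 = 0*(-6) + 10 = 0 + 10 = 10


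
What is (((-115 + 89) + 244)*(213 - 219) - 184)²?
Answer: 2226064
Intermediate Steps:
(((-115 + 89) + 244)*(213 - 219) - 184)² = ((-26 + 244)*(-6) - 184)² = (218*(-6) - 184)² = (-1308 - 184)² = (-1492)² = 2226064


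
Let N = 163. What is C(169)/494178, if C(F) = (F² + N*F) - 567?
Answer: 55541/494178 ≈ 0.11239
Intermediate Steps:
C(F) = -567 + F² + 163*F (C(F) = (F² + 163*F) - 567 = -567 + F² + 163*F)
C(169)/494178 = (-567 + 169² + 163*169)/494178 = (-567 + 28561 + 27547)*(1/494178) = 55541*(1/494178) = 55541/494178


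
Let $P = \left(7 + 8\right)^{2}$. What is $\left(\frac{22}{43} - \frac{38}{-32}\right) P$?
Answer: $\frac{263025}{688} \approx 382.3$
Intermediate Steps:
$P = 225$ ($P = 15^{2} = 225$)
$\left(\frac{22}{43} - \frac{38}{-32}\right) P = \left(\frac{22}{43} - \frac{38}{-32}\right) 225 = \left(22 \cdot \frac{1}{43} - - \frac{19}{16}\right) 225 = \left(\frac{22}{43} + \frac{19}{16}\right) 225 = \frac{1169}{688} \cdot 225 = \frac{263025}{688}$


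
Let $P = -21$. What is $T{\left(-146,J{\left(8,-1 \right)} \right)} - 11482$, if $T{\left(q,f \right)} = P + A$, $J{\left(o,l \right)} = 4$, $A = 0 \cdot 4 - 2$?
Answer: $-11505$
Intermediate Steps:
$A = -2$ ($A = 0 - 2 = -2$)
$T{\left(q,f \right)} = -23$ ($T{\left(q,f \right)} = -21 - 2 = -23$)
$T{\left(-146,J{\left(8,-1 \right)} \right)} - 11482 = -23 - 11482 = -11505$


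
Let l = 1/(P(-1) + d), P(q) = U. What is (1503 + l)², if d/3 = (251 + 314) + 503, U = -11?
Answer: 23031168846400/10195249 ≈ 2.2590e+6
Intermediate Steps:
P(q) = -11
d = 3204 (d = 3*((251 + 314) + 503) = 3*(565 + 503) = 3*1068 = 3204)
l = 1/3193 (l = 1/(-11 + 3204) = 1/3193 ≈ 0.00031319)
(1503 + l)² = (1503 + 1/3193)² = (4799080/3193)² = 23031168846400/10195249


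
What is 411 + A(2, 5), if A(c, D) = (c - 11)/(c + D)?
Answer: 2868/7 ≈ 409.71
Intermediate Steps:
A(c, D) = (-11 + c)/(D + c)
411 + A(2, 5) = 411 + (-11 + 2)/(5 + 2) = 411 - 9/7 = 2868/7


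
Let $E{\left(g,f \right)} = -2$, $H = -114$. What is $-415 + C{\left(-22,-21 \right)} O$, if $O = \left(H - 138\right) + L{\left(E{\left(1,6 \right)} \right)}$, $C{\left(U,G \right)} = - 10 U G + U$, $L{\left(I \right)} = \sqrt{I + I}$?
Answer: $1169369 - 9284 i \approx 1.1694 \cdot 10^{6} - 9284.0 i$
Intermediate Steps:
$L{\left(I \right)} = \sqrt{2} \sqrt{I}$ ($L{\left(I \right)} = \sqrt{2 I} = \sqrt{2} \sqrt{I}$)
$C{\left(U,G \right)} = U - 10 G U$ ($C{\left(U,G \right)} = - 10 G U + U = U - 10 G U$)
$O = -252 + 2 i$ ($O = \left(-114 - 138\right) + \sqrt{2} \sqrt{-2} = -252 + \sqrt{2} i \sqrt{2} = -252 + 2 i \approx -252.0 + 2.0 i$)
$-415 + C{\left(-22,-21 \right)} O = -415 + - 22 \left(1 - -210\right) \left(-252 + 2 i\right) = -415 + - 22 \left(1 + 210\right) \left(-252 + 2 i\right) = -415 + \left(-22\right) 211 \left(-252 + 2 i\right) = -415 - 4642 \left(-252 + 2 i\right) = -415 + \left(1169784 - 9284 i\right) = 1169369 - 9284 i$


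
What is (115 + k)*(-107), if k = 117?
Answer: -24824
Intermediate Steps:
(115 + k)*(-107) = (115 + 117)*(-107) = 232*(-107) = -24824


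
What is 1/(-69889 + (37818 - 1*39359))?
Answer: -1/71430 ≈ -1.4000e-5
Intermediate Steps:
1/(-69889 + (37818 - 1*39359)) = 1/(-69889 + (37818 - 39359)) = 1/(-69889 - 1541) = 1/(-71430) = -1/71430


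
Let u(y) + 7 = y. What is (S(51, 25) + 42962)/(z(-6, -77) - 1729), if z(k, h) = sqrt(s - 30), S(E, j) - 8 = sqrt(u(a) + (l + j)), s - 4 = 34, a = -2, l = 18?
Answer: -74295130/2989433 - 85940*sqrt(2)/2989433 - 1729*sqrt(34)/2989433 - 4*sqrt(17)/2989433 ≈ -24.897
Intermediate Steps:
s = 38 (s = 4 + 34 = 38)
u(y) = -7 + y
S(E, j) = 8 + sqrt(9 + j) (S(E, j) = 8 + sqrt((-7 - 2) + (18 + j)) = 8 + sqrt(-9 + (18 + j)) = 8 + sqrt(9 + j))
z(k, h) = 2*sqrt(2) (z(k, h) = sqrt(38 - 30) = sqrt(8) = 2*sqrt(2))
(S(51, 25) + 42962)/(z(-6, -77) - 1729) = ((8 + sqrt(9 + 25)) + 42962)/(2*sqrt(2) - 1729) = ((8 + sqrt(34)) + 42962)/(-1729 + 2*sqrt(2)) = (42970 + sqrt(34))/(-1729 + 2*sqrt(2))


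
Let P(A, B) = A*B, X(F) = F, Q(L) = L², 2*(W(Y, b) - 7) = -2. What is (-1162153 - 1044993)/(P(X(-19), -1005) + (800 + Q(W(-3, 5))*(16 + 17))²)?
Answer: -2207146/3971239 ≈ -0.55578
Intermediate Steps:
W(Y, b) = 6 (W(Y, b) = 7 + (½)*(-2) = 7 - 1 = 6)
(-1162153 - 1044993)/(P(X(-19), -1005) + (800 + Q(W(-3, 5))*(16 + 17))²) = (-1162153 - 1044993)/(-19*(-1005) + (800 + 6²*(16 + 17))²) = -2207146/(19095 + (800 + 36*33)²) = -2207146/(19095 + (800 + 1188)²) = -2207146/(19095 + 1988²) = -2207146/(19095 + 3952144) = -2207146/3971239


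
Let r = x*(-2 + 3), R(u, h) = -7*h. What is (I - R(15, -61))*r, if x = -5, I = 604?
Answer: -885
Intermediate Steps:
r = -5 (r = -5*(-2 + 3) = -5*1 = -5)
(I - R(15, -61))*r = (604 - (-7)*(-61))*(-5) = (604 - 1*427)*(-5) = (604 - 427)*(-5) = 177*(-5) = -885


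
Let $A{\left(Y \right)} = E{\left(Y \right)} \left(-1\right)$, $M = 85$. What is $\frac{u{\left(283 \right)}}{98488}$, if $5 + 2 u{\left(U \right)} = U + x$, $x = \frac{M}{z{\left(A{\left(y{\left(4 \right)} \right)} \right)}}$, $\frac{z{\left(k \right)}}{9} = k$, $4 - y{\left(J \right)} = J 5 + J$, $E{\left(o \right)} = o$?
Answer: $\frac{10025}{7091136} \approx 0.0014137$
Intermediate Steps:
$y{\left(J \right)} = 4 - 6 J$ ($y{\left(J \right)} = 4 - \left(J 5 + J\right) = 4 - \left(5 J + J\right) = 4 - 6 J$)
$A{\left(Y \right)} = - Y$ ($A{\left(Y \right)} = Y \left(-1\right) = - Y$)
$z{\left(k \right)} = 9 k$
$x = \frac{17}{36}$ ($x = \frac{85}{9 \left(- (4 - 24)\right)} = \frac{85}{9 \left(\left(-1\right) \left(-20\right)\right)} = \frac{85}{9 \cdot 20} = \frac{85}{180} = 85 \cdot \frac{1}{180} = \frac{17}{36} \approx 0.47222$)
$u{\left(U \right)} = - \frac{163}{72} + \frac{U}{2}$ ($u{\left(U \right)} = - \frac{5}{2} + \frac{U + \frac{17}{36}}{2} = - \frac{5}{2} + \frac{\frac{17}{36} + U}{2} = - \frac{5}{2} + \left(\frac{17}{72} + \frac{U}{2}\right) = - \frac{163}{72} + \frac{U}{2}$)
$\frac{u{\left(283 \right)}}{98488} = \frac{- \frac{163}{72} + \frac{1}{2} \cdot 283}{98488} = \left(- \frac{163}{72} + \frac{283}{2}\right) \frac{1}{98488} = \frac{10025}{72} \cdot \frac{1}{98488} = \frac{10025}{7091136}$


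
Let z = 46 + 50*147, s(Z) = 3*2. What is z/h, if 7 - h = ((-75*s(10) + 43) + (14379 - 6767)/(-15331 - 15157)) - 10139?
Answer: 56372312/80436869 ≈ 0.70083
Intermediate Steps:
s(Z) = 6
z = 7396 (z = 46 + 7350 = 7396)
h = 80436869/7622 (h = 7 - (((-75*6 + 43) + (14379 - 6767)/(-15331 - 15157)) - 10139) = 7 - (((-450 + 43) + 7612/(-30488)) - 10139) = 7 - ((-407 + 7612*(-1/30488)) - 10139) = 7 - ((-407 - 1903/7622) - 10139) = 7 - (-3104057/7622 - 10139) = 7 - 1*(-80383515/7622) = 7 + 80383515/7622 = 80436869/7622 ≈ 10553.)
z/h = 7396/(80436869/7622) = 7396*(7622/80436869) = 56372312/80436869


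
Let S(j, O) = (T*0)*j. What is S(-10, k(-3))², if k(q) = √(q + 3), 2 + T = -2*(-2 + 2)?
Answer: 0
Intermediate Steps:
T = -2 (T = -2 - 2*(-2 + 2) = -2 - 2*0 = -2 + 0 = -2)
k(q) = √(3 + q)
S(j, O) = 0 (S(j, O) = (-2*0)*j = 0*j = 0)
S(-10, k(-3))² = 0² = 0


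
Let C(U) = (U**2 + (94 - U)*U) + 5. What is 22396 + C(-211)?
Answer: 2567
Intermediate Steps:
C(U) = 5 + U**2 + U*(94 - U) (C(U) = (U**2 + U*(94 - U)) + 5 = 5 + U**2 + U*(94 - U))
22396 + C(-211) = 22396 + (5 + 94*(-211)) = 22396 + (5 - 19834) = 22396 - 19829 = 2567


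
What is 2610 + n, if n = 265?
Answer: 2875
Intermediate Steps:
2610 + n = 2610 + 265 = 2875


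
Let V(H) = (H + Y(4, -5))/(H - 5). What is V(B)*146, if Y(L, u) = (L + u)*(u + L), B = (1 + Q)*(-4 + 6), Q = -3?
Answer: 146/3 ≈ 48.667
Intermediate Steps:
B = -4 (B = (1 - 3)*(-4 + 6) = -2*2 = -4)
Y(L, u) = (L + u)² (Y(L, u) = (L + u)*(L + u) = (L + u)²)
V(H) = (1 + H)/(-5 + H) (V(H) = (H + (4 - 5)²)/(H - 5) = (H + (-1)²)/(-5 + H) = (H + 1)/(-5 + H) = (1 + H)/(-5 + H))
V(B)*146 = ((1 - 4)/(-5 - 4))*146 = (-3/(-9))*146 = -⅑*(-3)*146 = (⅓)*146 = 146/3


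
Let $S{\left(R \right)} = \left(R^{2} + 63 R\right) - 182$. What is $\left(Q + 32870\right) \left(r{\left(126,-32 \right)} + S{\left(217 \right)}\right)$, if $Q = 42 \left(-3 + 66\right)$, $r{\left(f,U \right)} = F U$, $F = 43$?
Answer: $2102618232$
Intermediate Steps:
$S{\left(R \right)} = -182 + R^{2} + 63 R$
$r{\left(f,U \right)} = 43 U$
$Q = 2646$ ($Q = 42 \cdot 63 = 2646$)
$\left(Q + 32870\right) \left(r{\left(126,-32 \right)} + S{\left(217 \right)}\right) = \left(2646 + 32870\right) \left(43 \left(-32\right) + \left(-182 + 217^{2} + 63 \cdot 217\right)\right) = 35516 \left(-1376 + \left(-182 + 47089 + 13671\right)\right) = 35516 \left(-1376 + 60578\right) = 35516 \cdot 59202 = 2102618232$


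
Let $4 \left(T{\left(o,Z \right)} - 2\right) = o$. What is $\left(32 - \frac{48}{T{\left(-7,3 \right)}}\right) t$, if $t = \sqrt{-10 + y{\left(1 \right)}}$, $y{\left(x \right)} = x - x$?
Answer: $- 160 i \sqrt{10} \approx - 505.96 i$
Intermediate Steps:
$y{\left(x \right)} = 0$
$T{\left(o,Z \right)} = 2 + \frac{o}{4}$
$t = i \sqrt{10}$ ($t = \sqrt{-10 + 0} = \sqrt{-10} = i \sqrt{10} \approx 3.1623 i$)
$\left(32 - \frac{48}{T{\left(-7,3 \right)}}\right) t = \left(32 - \frac{48}{2 + \frac{1}{4} \left(-7\right)}\right) i \sqrt{10} = \left(32 - \frac{48}{2 - \frac{7}{4}}\right) i \sqrt{10} = \left(32 - 48 \frac{1}{\frac{1}{4}}\right) i \sqrt{10} = \left(32 - 192\right) i \sqrt{10} = - 160 i \sqrt{10}$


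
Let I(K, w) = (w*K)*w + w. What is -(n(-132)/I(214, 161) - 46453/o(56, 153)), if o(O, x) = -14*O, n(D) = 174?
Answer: -12270798711/207097520 ≈ -59.251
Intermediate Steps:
I(K, w) = w + K*w² (I(K, w) = (K*w)*w + w = K*w² + w = w + K*w²)
-(n(-132)/I(214, 161) - 46453/o(56, 153)) = -(174/((161*(1 + 214*161))) - 46453/((-14*56))) = -(174/((161*(1 + 34454))) - 46453/(-784)) = -(174/((161*34455)) - 46453*(-1/784)) = -(174/5547255 + 46453/784) = -(174*(1/5547255) + 46453/784) = -(58/1849085 + 46453/784) = -1*12270798711/207097520 = -12270798711/207097520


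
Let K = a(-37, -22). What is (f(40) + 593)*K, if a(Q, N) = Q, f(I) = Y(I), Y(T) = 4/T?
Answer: -219447/10 ≈ -21945.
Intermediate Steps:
f(I) = 4/I
K = -37
(f(40) + 593)*K = (4/40 + 593)*(-37) = (4*(1/40) + 593)*(-37) = (1/10 + 593)*(-37) = (5931/10)*(-37) = -219447/10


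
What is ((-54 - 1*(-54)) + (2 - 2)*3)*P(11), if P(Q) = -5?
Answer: 0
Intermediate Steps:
((-54 - 1*(-54)) + (2 - 2)*3)*P(11) = ((-54 - 1*(-54)) + (2 - 2)*3)*(-5) = ((-54 + 54) + 0*3)*(-5) = (0 + 0)*(-5) = 0*(-5) = 0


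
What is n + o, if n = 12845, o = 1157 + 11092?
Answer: 25094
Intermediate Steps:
o = 12249
n + o = 12845 + 12249 = 25094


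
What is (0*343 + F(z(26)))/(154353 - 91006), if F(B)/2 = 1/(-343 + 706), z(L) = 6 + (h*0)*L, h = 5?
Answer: 2/22994961 ≈ 8.6976e-8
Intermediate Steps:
z(L) = 6 (z(L) = 6 + (5*0)*L = 6 + 0*L = 6 + 0 = 6)
F(B) = 2/363 (F(B) = 2/(-343 + 706) = 2/363)
(0*343 + F(z(26)))/(154353 - 91006) = (0*343 + 2/363)/(154353 - 91006) = (0 + 2/363)/63347 = (2/363)*(1/63347) = 2/22994961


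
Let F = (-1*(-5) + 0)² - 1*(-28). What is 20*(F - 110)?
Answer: -1140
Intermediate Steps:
F = 53 (F = (5 + 0)² + 28 = 5² + 28 = 25 + 28 = 53)
20*(F - 110) = 20*(53 - 110) = 20*(-57) = -1140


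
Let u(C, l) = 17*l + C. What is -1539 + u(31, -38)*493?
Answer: -304734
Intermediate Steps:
u(C, l) = C + 17*l
-1539 + u(31, -38)*493 = -1539 + (31 + 17*(-38))*493 = -1539 + (31 - 646)*493 = -1539 - 615*493 = -1539 - 303195 = -304734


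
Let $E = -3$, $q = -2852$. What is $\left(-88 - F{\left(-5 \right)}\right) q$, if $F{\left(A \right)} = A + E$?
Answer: $228160$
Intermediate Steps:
$F{\left(A \right)} = -3 + A$ ($F{\left(A \right)} = A - 3 = -3 + A$)
$\left(-88 - F{\left(-5 \right)}\right) q = \left(-88 - \left(-3 - 5\right)\right) \left(-2852\right) = \left(-88 - -8\right) \left(-2852\right) = \left(-88 + 8\right) \left(-2852\right) = \left(-80\right) \left(-2852\right) = 228160$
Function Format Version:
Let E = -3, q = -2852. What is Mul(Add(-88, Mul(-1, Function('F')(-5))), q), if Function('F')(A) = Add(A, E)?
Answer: 228160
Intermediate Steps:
Function('F')(A) = Add(-3, A) (Function('F')(A) = Add(A, -3) = Add(-3, A))
Mul(Add(-88, Mul(-1, Function('F')(-5))), q) = Mul(Add(-88, Mul(-1, Add(-3, -5))), -2852) = Mul(Add(-88, Mul(-1, -8)), -2852) = Mul(Add(-88, 8), -2852) = Mul(-80, -2852) = 228160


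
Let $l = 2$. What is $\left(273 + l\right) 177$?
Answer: $48675$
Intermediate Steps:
$\left(273 + l\right) 177 = \left(273 + 2\right) 177 = 275 \cdot 177 = 48675$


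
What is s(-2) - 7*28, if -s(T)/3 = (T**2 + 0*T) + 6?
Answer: -226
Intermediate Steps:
s(T) = -18 - 3*T**2 (s(T) = -3*((T**2 + 0*T) + 6) = -3*((T**2 + 0) + 6) = -3*(T**2 + 6) = -3*(6 + T**2) = -18 - 3*T**2)
s(-2) - 7*28 = (-18 - 3*(-2)**2) - 7*28 = (-18 - 3*4) - 196 = (-18 - 12) - 196 = -30 - 196 = -226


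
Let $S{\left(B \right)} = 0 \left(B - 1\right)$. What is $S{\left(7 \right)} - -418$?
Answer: $418$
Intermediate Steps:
$S{\left(B \right)} = 0$ ($S{\left(B \right)} = 0 \left(-1 + B\right) = 0$)
$S{\left(7 \right)} - -418 = 0 - -418 = 0 + 418 = 418$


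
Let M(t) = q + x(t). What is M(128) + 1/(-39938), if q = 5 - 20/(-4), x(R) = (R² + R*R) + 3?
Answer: 1309207577/39938 ≈ 32781.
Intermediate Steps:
x(R) = 3 + 2*R² (x(R) = (R² + R²) + 3 = 2*R² + 3 = 3 + 2*R²)
q = 10 (q = 5 - 20*(-1)/4 = 5 - 4*(-5/4) = 5 + 5 = 10)
M(t) = 13 + 2*t² (M(t) = 10 + (3 + 2*t²) = 13 + 2*t²)
M(128) + 1/(-39938) = (13 + 2*128²) + 1/(-39938) = (13 + 2*16384) - 1/39938 = (13 + 32768) - 1/39938 = 32781 - 1/39938 = 1309207577/39938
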